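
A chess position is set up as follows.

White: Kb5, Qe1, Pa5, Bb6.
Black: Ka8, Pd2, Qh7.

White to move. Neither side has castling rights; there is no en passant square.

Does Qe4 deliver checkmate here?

no

After Qe4: black king on a8; in check: yes, from the white queen on e4.
Black has 3 legal replies: Kb8, Qb7, Qxe4.
In check but a legal move exists → not checkmate.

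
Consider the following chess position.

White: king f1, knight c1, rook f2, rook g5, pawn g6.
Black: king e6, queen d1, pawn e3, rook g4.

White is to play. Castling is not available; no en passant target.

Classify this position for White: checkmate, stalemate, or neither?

White to move; white king on f1.
In check: yes, from the black queen on d1.
King squares — e1: attacked by Qd1; g1: attacked by Qd1; e2: attacked by Qd1; f2: own rook; g2: attacked by Rg4.
Legal moves for White: none.
In check with no legal moves → checkmate.

checkmate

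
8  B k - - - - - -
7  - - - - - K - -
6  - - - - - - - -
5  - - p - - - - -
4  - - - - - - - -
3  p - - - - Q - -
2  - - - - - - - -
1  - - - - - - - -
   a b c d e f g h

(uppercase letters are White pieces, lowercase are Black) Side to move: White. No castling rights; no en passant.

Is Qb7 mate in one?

yes

After Qb7: black king on b8; in check: yes, from the white queen on b7.
King squares — a7: attacked by Qb7; b7: attacked by Ba8; c7: attacked by Qb7; a8: attacked by Qb7; c8: attacked by Qb7.
Black has no legal moves → checkmate.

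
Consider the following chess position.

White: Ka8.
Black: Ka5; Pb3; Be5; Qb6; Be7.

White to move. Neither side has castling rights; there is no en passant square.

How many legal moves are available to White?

0

White to move; king on a8.
In check: no.
Legal moves: none.
Count: 0.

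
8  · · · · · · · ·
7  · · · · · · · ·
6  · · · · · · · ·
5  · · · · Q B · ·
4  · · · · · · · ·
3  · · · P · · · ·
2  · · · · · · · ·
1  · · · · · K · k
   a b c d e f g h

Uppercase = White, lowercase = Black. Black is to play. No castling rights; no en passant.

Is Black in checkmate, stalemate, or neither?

stalemate

Black to move; black king on h1.
In check: no.
King squares — g1: attacked by Kf1; g2: attacked by Kf1; h2: attacked by Qe5.
Legal moves for Black: none.
Not in check and no legal moves → stalemate.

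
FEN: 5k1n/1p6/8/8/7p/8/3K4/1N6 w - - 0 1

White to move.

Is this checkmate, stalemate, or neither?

White to move; white king on d2.
In check: no.
Legal moves for White: Ke3, Kd3, Kc3, Ke2, Kc2, Ke1, Kd1, Kc1, Nc3, Na3.
White has 10 legal moves and is not in check → neither.

neither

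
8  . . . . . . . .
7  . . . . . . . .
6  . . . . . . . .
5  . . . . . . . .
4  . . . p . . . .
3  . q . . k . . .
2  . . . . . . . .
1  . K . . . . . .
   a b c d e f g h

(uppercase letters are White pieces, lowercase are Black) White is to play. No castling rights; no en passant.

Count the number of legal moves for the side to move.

2

White to move; king on b1.
In check: yes, from the black queen on b3.
Legal moves: Kc1, Ka1.
Count: 2.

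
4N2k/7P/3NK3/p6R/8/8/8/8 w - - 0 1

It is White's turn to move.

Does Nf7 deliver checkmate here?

yes

After Nf7: black king on h8; in check: yes, from the white knight on f7.
King squares — g7: attacked by Ne8; h7: attacked by Rh5; g8: attacked by Ph7.
Black has no legal moves → checkmate.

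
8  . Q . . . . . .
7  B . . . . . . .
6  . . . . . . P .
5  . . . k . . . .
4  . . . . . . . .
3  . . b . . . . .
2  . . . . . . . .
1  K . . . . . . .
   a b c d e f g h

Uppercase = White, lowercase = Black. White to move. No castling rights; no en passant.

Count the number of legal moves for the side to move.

3

White to move; king on a1.
In check: yes, from the black bishop on c3.
Legal moves: Ka2, Kb1, Qb2.
Count: 3.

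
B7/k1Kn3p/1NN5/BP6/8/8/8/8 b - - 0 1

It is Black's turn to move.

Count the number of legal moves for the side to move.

Black to move; king on a7.
In check: yes, from the white knight on c6.
Legal moves: none.
Count: 0.

0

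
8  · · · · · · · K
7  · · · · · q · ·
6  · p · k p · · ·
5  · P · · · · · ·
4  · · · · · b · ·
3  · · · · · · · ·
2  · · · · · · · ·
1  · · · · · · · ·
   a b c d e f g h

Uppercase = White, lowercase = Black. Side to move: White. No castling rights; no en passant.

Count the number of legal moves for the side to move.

White to move; king on h8.
In check: no.
Legal moves: none.
Count: 0.

0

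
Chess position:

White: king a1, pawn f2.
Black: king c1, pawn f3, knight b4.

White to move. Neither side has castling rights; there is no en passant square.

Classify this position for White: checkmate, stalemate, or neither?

White to move; white king on a1.
In check: no.
King squares — b1: attacked by Kc1; a2: attacked by Nb4; b2: attacked by Kc1.
Legal moves for White: none.
Not in check and no legal moves → stalemate.

stalemate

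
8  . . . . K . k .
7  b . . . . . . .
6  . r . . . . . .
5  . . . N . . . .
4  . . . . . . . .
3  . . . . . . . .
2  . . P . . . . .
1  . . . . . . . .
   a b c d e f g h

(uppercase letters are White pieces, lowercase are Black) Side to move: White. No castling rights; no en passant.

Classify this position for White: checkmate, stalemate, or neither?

neither

White to move; white king on e8.
In check: no.
Legal moves for White: Kd8, Ke7, Kd7, Ne7+, Nc7, Nf6+, Nxb6, Nf4, Nb4, Ne3, Nc3, c3, c4.
White has 13 legal moves and is not in check → neither.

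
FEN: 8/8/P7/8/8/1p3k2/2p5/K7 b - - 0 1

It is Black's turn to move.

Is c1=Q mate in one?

yes

After c1=Q: white king on a1; in check: yes, from the black queen on c1.
King squares — b1: attacked by Qc1; a2: attacked by Pb3; b2: attacked by Qc1.
White has no legal moves → checkmate.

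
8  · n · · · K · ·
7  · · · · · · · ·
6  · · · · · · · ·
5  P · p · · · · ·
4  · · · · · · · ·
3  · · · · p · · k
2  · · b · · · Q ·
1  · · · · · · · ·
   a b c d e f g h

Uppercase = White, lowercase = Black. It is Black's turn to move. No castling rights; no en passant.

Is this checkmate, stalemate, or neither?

neither

Black to move; black king on h3.
In check: yes, from the white queen on g2.
King squares — g2: available; h2: attacked by Qg2; g3: attacked by Qg2; g4: attacked by Qg2; h4: available.
Legal moves for Black: Kh4, Kxg2.
Black is in check but has 2 legal moves → neither.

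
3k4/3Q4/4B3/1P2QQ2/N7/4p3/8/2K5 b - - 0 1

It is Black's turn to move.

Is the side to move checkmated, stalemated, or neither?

Black to move; black king on d8.
In check: yes, from the white queen on d7.
King squares — c7: attacked by Qe5; d7: attacked by Be6; e7: attacked by Qd7; c8: attacked by Qd7; e8: attacked by Qd7.
Legal moves for Black: none.
In check with no legal moves → checkmate.

checkmate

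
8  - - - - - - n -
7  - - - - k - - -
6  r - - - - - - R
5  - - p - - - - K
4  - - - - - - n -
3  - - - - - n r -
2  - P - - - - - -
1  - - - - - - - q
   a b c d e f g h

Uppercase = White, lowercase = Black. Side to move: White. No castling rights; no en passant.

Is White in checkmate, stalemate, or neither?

White to move; white king on h5.
In check: yes, from the black queen on h1.
King squares — g4: attacked by Rg3; h4: attacked by Qh1; g5: attacked by Nf3; g6: attacked by Ra6; h6: own rook.
Legal moves for White: none.
In check with no legal moves → checkmate.

checkmate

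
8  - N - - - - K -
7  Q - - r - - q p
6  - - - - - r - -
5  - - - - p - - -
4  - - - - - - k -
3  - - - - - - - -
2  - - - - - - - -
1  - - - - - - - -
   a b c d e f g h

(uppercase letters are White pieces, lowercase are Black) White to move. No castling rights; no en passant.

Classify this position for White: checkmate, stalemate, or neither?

White to move; white king on g8.
In check: yes, from the black queen on g7.
King squares — f7: attacked by Rf6; g7: attacked by Rd7; h7: attacked by Qg7; f8: attacked by Rf6; h8: attacked by Qg7.
Legal moves for White: none.
In check with no legal moves → checkmate.

checkmate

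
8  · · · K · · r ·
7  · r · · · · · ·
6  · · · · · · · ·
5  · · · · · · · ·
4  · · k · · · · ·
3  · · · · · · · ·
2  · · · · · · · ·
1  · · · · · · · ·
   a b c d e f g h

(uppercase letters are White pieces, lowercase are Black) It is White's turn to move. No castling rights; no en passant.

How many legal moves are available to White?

0

White to move; king on d8.
In check: yes, from the black rook on g8.
Legal moves: none.
Count: 0.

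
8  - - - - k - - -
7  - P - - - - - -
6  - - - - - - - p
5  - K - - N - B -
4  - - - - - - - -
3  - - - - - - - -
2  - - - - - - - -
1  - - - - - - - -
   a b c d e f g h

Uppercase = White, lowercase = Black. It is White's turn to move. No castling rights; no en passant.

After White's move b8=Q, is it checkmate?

After b8=Q: black king on e8; in check: yes, from the white queen on b8.
King squares — d7: attacked by Ne5; e7: attacked by Bg5; f7: attacked by Ne5; d8: attacked by Bg5; f8: attacked by Qb8.
Black has no legal moves → checkmate.

yes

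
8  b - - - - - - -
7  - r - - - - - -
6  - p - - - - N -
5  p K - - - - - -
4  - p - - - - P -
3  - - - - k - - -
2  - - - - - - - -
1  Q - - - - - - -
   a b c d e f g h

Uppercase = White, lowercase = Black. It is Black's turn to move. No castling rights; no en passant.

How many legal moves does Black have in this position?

16

Black to move; king on e3.
In check: no.
Legal moves: Rb8, Rh7, Rg7, Rf7, Re7, Rd7, Rc7, Ra7, Ke4, Kf3, Kd3, Kf2, Ke2, Kd2, a4, b3.
Count: 16.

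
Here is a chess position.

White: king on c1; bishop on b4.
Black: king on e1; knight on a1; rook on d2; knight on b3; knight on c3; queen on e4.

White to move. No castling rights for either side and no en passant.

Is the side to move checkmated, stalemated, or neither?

checkmate

White to move; white king on c1.
In check: yes, from the black knight on b3.
King squares — b1: attacked by Nc3; d1: attacked by Ke1; b2: attacked by Rd2; c2: attacked by Na1; d2: attacked by Ke1.
Legal moves for White: none.
In check with no legal moves → checkmate.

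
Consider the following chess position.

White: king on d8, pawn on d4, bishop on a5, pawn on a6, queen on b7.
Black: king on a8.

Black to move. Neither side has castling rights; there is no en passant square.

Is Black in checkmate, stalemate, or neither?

Black to move; black king on a8.
In check: yes, from the white queen on b7.
King squares — a7: attacked by Qb7; b7: attacked by Pa6; b8: attacked by Qb7.
Legal moves for Black: none.
In check with no legal moves → checkmate.

checkmate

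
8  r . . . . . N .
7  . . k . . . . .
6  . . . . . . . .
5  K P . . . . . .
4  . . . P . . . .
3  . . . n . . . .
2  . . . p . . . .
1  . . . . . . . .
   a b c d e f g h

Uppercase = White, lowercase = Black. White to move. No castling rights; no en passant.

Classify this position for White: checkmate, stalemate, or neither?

White to move; white king on a5.
In check: yes, from the black rook on a8.
King squares — a4: attacked by Ra8; b4: attacked by Nd3; b5: own pawn; a6: attacked by Ra8; b6: attacked by Kc7.
Legal moves for White: none.
In check with no legal moves → checkmate.

checkmate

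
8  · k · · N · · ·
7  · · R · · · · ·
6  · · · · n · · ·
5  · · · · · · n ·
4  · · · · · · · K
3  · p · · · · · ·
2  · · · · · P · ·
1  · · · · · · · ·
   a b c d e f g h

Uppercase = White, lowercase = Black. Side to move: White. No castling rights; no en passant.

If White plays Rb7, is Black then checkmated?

no

After Rb7: black king on b8; in check: yes, from the white rook on b7.
Black has 3 legal replies: Kc8, Ka8, Kxb7.
In check but a legal move exists → not checkmate.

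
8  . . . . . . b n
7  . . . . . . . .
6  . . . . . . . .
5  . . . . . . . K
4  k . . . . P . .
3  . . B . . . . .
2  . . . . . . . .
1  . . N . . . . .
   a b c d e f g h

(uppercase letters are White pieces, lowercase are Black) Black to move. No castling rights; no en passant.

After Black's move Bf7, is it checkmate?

After Bf7: white king on h5; in check: yes, from the black bishop on f7.
White has 4 legal replies: Kh6, Kg5, Kh4, Kg4.
In check but a legal move exists → not checkmate.

no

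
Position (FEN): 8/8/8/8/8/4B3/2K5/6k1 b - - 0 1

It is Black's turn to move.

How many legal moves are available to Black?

4

Black to move; king on g1.
In check: yes, from the white bishop on e3.
Legal moves: Kh2, Kg2, Kh1, Kf1.
Count: 4.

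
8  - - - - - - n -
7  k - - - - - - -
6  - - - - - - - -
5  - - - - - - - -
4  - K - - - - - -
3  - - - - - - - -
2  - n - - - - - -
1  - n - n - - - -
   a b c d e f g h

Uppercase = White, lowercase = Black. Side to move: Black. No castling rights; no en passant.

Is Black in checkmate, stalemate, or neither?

neither

Black to move; black king on a7.
In check: no.
Legal moves for Black: Ne7, Nh6, Nf6, Kb8, Ka8, Kb7, Kb6, Ka6, Nc4, Na4, Nd3+, Ne3, Ndc3, Nf2, Nbc3, Na3, Nd2.
Black has 17 legal moves and is not in check → neither.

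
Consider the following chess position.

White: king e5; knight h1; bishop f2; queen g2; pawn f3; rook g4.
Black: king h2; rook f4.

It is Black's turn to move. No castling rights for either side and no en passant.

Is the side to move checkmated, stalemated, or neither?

Black to move; black king on h2.
In check: yes, from the white queen on g2.
King squares — g1: attacked by Bf2; h1: attacked by Qg2; g2: attacked by Rg4; g3: attacked by Nh1; h3: attacked by Qg2.
Legal moves for Black: none.
In check with no legal moves → checkmate.

checkmate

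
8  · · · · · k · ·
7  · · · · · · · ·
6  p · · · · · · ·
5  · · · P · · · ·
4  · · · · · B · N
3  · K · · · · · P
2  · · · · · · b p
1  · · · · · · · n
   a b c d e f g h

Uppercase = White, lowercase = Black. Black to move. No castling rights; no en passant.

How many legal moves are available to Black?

13

Black to move; king on f8.
In check: no.
Legal moves: Kg8, Ke8, Kg7, Kf7, Ke7, Bxd5+, Be4, Bxh3, Bf3, Bf1, Ng3, Nf2, a5.
Count: 13.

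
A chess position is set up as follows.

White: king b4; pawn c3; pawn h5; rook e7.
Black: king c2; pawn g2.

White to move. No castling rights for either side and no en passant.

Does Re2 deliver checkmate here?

After Re2: black king on c2; in check: yes, from the white rook on e2.
Black has 4 legal replies: Kd3, Kd1, Kc1, Kb1.
In check but a legal move exists → not checkmate.

no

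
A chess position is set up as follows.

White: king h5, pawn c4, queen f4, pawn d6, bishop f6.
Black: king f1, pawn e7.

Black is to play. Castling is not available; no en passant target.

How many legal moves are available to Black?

4

Black to move; king on f1.
In check: yes, from the white queen on f4.
Legal moves: Kg2, Ke2, Kg1, Ke1.
Count: 4.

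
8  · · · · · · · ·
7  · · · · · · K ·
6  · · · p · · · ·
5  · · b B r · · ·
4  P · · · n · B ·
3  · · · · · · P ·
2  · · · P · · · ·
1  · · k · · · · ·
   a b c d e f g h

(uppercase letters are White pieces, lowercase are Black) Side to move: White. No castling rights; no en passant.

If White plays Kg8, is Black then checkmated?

After Kg8: black king on c1; in check: no.
Black is not in check, so this cannot be checkmate.

no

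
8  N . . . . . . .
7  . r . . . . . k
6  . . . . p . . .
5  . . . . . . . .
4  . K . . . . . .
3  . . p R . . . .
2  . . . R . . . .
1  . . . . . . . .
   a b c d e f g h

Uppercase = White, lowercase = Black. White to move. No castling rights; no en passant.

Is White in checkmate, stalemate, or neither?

neither

White to move; white king on b4.
In check: yes, from the black rook on b7.
Legal moves for White: Kc5, Ka5, Kc4, Ka4, Kxc3, Ka3, Nb6.
White is in check but has 7 legal moves → neither.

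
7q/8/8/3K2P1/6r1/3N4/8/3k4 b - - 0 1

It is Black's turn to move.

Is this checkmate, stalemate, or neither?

neither

Black to move; black king on d1.
In check: no.
Legal moves for Black include: Qg8+, Qf8, Qe8, Qd8+, Qc8, Qb8, Qa8+, Qh7, Qg7, Qh6, Qf6, Qh5, Qe5+, Qh4, Qd4+, Qh3, Qc3, Qh2, ... (list truncated; more exist).
Black has legal moves and is not in check → neither.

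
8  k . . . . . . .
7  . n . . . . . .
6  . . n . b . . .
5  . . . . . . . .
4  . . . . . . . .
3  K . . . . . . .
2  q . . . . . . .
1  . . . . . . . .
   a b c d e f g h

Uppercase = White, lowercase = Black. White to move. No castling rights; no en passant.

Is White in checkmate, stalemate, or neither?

checkmate

White to move; white king on a3.
In check: yes, from the black queen on a2.
King squares — a2: attacked by Be6; b2: attacked by Qa2; b3: attacked by Qa2; a4: attacked by Qa2; b4: attacked by Nc6.
Legal moves for White: none.
In check with no legal moves → checkmate.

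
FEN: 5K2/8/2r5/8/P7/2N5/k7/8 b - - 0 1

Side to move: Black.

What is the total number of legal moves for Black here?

Black to move; king on a2.
In check: yes, from the white knight on c3.
Legal moves: Kb3, Ka3, Kb2, Ka1, Rxc3.
Count: 5.

5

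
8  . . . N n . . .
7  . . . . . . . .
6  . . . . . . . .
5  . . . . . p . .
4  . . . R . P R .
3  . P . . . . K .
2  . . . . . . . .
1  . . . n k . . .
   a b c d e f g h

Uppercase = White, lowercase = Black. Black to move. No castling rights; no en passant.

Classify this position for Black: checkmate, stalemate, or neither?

neither

Black to move; black king on e1.
In check: no.
Legal moves for Black: Ng7, Nc7, Nf6, Nd6, Ke2, Kf1, Ne3, Nc3, Nf2, Nb2, fxg4.
Black has 11 legal moves and is not in check → neither.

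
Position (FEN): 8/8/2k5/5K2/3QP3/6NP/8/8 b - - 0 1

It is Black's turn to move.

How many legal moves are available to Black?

3

Black to move; king on c6.
In check: no.
Legal moves: Kc7, Kb7, Kb5.
Count: 3.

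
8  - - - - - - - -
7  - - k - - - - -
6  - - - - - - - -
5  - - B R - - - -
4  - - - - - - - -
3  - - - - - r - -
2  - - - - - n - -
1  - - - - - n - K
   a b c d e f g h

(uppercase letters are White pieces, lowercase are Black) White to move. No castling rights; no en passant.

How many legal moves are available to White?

White to move; king on h1.
In check: yes, from the black knight on f2.
Legal moves: Kg2, Kg1, Bxf2.
Count: 3.

3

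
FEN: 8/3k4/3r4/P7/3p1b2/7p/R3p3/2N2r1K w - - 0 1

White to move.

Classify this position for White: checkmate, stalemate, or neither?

White to move; white king on h1.
In check: yes, from the black rook on f1.
King squares — g1: attacked by Rf1; g2: attacked by Ph3; h2: attacked by Bf4.
Legal moves for White: none.
In check with no legal moves → checkmate.

checkmate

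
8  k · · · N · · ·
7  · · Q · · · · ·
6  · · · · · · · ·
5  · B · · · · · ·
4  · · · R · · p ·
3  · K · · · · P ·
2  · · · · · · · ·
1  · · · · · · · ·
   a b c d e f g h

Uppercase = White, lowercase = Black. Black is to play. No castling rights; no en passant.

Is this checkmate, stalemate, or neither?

stalemate

Black to move; black king on a8.
In check: no.
King squares — a7: attacked by Qc7; b7: attacked by Qc7; b8: attacked by Qc7.
Legal moves for Black: none.
Not in check and no legal moves → stalemate.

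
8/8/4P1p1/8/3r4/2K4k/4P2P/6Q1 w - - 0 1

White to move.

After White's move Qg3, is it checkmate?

After Qg3: black king on h3; in check: yes, from the white queen on g3.
King squares — g2: attacked by Qg3; h2: attacked by Qg3; g3: attacked by Ph2; g4: attacked by Qg3; h4: attacked by Qg3.
Black has no legal moves → checkmate.

yes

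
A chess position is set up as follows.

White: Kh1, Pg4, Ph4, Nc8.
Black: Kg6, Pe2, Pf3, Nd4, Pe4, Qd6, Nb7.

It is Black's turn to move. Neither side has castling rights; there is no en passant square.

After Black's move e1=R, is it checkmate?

yes

After e1=R: white king on h1; in check: yes, from the black rook on e1.
King squares — g1: attacked by Re1; g2: attacked by Pf3; h2: attacked by Qd6.
White has no legal moves → checkmate.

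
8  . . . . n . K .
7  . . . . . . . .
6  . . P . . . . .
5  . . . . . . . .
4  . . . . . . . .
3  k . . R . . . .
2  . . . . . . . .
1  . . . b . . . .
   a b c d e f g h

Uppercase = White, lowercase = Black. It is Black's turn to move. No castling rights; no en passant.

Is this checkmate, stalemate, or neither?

neither

Black to move; black king on a3.
In check: yes, from the white rook on d3.
King squares — a2: available; b2: available; b3: attacked by Rd3; a4: available; b4: available.
Legal moves for Black: Kb4, Ka4, Kb2, Ka2, Bb3+.
Black is in check but has 5 legal moves → neither.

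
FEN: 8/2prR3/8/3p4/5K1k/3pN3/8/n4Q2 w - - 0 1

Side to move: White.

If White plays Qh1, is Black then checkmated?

After Qh1: black king on h4; in check: yes, from the white queen on h1.
King squares — g3: attacked by Kf4; h3: attacked by Qh1; g4: attacked by Ne3; g5: attacked by Kf4; h5: attacked by Qh1.
Black has no legal moves → checkmate.

yes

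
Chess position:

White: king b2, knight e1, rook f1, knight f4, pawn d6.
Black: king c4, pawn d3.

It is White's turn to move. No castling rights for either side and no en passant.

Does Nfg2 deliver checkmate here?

After Nfg2: black king on c4; in check: no.
Black is not in check, so this cannot be checkmate.

no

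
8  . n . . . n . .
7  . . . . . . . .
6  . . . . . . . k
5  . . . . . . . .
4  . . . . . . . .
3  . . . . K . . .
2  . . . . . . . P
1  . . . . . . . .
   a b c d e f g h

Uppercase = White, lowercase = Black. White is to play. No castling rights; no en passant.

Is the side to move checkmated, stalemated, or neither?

neither

White to move; white king on e3.
In check: no.
Legal moves for White: Kf4, Ke4, Kd4, Kf3, Kd3, Kf2, Ke2, Kd2, h3, h4.
White has 10 legal moves and is not in check → neither.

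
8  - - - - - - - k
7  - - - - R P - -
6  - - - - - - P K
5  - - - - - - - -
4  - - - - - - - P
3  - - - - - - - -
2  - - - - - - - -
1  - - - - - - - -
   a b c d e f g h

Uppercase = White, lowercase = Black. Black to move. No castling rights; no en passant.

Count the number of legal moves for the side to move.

Black to move; king on h8.
In check: no.
Legal moves: none.
Count: 0.

0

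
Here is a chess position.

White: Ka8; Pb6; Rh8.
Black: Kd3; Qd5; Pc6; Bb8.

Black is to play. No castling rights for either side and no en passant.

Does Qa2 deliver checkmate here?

no

After Qa2: white king on a8; in check: yes, from the black queen on a2.
White has 2 legal replies: Kxb8, Kb7.
In check but a legal move exists → not checkmate.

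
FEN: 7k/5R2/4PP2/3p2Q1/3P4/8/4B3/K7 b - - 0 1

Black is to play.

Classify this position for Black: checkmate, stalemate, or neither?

Black to move; black king on h8.
In check: no.
King squares — g7: attacked by Qg5; h7: attacked by Rf7; g8: attacked by Qg5.
Legal moves for Black: none.
Not in check and no legal moves → stalemate.

stalemate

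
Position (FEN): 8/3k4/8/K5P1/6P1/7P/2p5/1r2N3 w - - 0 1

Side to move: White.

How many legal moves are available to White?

8

White to move; king on a5.
In check: no.
Legal moves: Ka6, Ka4, Nf3, Nd3, Ng2, Nxc2, g6, h4.
Count: 8.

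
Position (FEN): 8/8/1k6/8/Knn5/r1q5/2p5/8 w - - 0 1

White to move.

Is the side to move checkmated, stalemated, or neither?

checkmate

White to move; white king on a4.
In check: yes, from the black rook on a3.
King squares — a3: attacked by Qc3; b3: attacked by Ra3; b4: attacked by Qc3; a5: attacked by Ra3; b5: attacked by Kb6.
Legal moves for White: none.
In check with no legal moves → checkmate.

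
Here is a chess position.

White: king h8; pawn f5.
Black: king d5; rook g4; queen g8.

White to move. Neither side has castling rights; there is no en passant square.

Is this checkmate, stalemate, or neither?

checkmate

White to move; white king on h8.
In check: yes, from the black queen on g8.
King squares — g7: attacked by Rg4; h7: attacked by Qg8; g8: attacked by Rg4.
Legal moves for White: none.
In check with no legal moves → checkmate.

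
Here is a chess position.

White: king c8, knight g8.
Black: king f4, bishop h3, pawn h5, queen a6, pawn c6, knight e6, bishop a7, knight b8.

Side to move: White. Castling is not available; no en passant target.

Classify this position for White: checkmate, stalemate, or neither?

checkmate

White to move; white king on c8.
In check: yes, from the black queen on a6.
King squares — b7: attacked by Qa6; c7: attacked by Ne6; d7: attacked by Nb8; b8: attacked by Ba7; d8: attacked by Ne6.
Legal moves for White: none.
In check with no legal moves → checkmate.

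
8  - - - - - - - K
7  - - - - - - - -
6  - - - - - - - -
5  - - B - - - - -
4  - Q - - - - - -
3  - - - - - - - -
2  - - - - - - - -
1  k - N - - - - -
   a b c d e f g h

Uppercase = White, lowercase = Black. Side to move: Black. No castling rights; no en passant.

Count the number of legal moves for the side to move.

0

Black to move; king on a1.
In check: no.
Legal moves: none.
Count: 0.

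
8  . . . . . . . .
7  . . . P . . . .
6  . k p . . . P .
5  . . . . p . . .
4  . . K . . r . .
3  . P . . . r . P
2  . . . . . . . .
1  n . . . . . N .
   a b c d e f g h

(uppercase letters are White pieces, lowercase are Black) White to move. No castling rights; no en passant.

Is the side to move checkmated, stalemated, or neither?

White to move; white king on c4.
In check: yes, from the black rook on f4.
King squares — b3: own pawn; c3: attacked by Rf3; d3: attacked by Rf3; b4: attacked by Rf4; d4: attacked by Rf4; b5: attacked by Kb6; c5: attacked by Kb6; d5: attacked by Pc6.
Legal moves for White: none.
In check with no legal moves → checkmate.

checkmate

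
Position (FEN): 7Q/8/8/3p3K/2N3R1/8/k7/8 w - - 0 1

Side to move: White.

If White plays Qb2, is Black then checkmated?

After Qb2: black king on a2; in check: yes, from the white queen on b2.
King squares — a1: attacked by Qb2; b1: attacked by Qb2; b2: attacked by Nc4; a3: attacked by Qb2; b3: attacked by Qb2.
Black has no legal moves → checkmate.

yes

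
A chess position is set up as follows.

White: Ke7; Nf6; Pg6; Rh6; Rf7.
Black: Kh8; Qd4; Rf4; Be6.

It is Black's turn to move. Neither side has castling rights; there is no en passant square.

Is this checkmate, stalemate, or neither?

Black to move; black king on h8.
In check: yes, from the white rook on h6.
King squares — g7: attacked by Rf7; h7: attacked by Nf6; g8: attacked by Nf6.
Legal moves for Black: none.
In check with no legal moves → checkmate.

checkmate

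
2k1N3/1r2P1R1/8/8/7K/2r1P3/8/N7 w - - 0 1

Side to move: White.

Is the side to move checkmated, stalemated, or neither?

neither

White to move; white king on h4.
In check: no.
Legal moves for White include: Nc7, Nf6, Nd6+, Rg8, Rh7, Rf7, Rg6, Rg5, Rg4, Rg3, Rg2, Rg1, Kh5, Kg5, Kg4, Kh3, Kg3, Nb3, ... (list truncated; more exist).
White has legal moves and is not in check → neither.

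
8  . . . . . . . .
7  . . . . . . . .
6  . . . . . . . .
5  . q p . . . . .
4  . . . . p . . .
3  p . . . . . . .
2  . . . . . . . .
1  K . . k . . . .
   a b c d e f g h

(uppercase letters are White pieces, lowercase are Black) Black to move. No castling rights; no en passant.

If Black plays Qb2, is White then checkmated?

yes

After Qb2: white king on a1; in check: yes, from the black queen on b2.
King squares — b1: attacked by Qb2; a2: attacked by Qb2; b2: attacked by Pa3.
White has no legal moves → checkmate.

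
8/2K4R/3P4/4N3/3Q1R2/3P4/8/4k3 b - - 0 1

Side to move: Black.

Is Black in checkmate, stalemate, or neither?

Black to move; black king on e1.
In check: no.
Legal moves for Black: Ke2, Kd2, Kd1.
Black has 3 legal moves and is not in check → neither.

neither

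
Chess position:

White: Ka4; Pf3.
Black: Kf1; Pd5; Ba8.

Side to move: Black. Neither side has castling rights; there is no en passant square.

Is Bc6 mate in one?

After Bc6: white king on a4; in check: yes, from the black bishop on c6.
White has 4 legal replies: Ka5, Kb4, Kb3, Ka3.
In check but a legal move exists → not checkmate.

no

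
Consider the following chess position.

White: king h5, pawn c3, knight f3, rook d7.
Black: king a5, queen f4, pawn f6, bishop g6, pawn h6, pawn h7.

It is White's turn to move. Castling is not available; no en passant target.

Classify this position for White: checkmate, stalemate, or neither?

checkmate

White to move; white king on h5.
In check: yes, from the black bishop on g6.
King squares — g4: attacked by Qf4; h4: attacked by Qf4; g5: attacked by Qf4; g6: attacked by Ph7; h6: attacked by Qf4.
Legal moves for White: none.
In check with no legal moves → checkmate.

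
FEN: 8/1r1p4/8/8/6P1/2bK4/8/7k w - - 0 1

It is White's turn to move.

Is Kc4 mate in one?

no

After Kc4: black king on h1; in check: no.
Black is not in check, so this cannot be checkmate.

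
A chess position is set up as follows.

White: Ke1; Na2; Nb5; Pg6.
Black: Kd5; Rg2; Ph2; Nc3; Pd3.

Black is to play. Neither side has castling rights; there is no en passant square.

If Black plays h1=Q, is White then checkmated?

After h1=Q: white king on e1; in check: yes, from the black queen on h1.
King squares — d1: attacked by Qh1; f1: attacked by Qh1; d2: attacked by Rg2; e2: attacked by Rg2; f2: attacked by Rg2.
White has no legal moves → checkmate.

yes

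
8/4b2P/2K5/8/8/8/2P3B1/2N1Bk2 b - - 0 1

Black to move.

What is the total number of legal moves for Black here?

3

Black to move; king on f1.
In check: yes, from the white bishop on g2.
Legal moves: Kxg2, Kg1, Kxe1.
Count: 3.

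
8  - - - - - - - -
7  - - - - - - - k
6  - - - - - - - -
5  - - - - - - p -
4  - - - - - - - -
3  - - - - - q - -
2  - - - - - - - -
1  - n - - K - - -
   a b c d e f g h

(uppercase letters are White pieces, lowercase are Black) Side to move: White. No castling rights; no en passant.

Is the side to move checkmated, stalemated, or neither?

White to move; white king on e1.
In check: no.
King squares — d1: attacked by Qf3; f1: attacked by Qf3; d2: attacked by Nb1; e2: attacked by Qf3; f2: attacked by Qf3.
Legal moves for White: none.
Not in check and no legal moves → stalemate.

stalemate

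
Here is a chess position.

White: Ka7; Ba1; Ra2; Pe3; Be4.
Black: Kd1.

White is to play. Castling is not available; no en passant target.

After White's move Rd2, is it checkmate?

After Rd2: black king on d1; in check: yes, from the white rook on d2.
Black has 3 legal replies: Kxd2, Ke1, Kc1.
In check but a legal move exists → not checkmate.

no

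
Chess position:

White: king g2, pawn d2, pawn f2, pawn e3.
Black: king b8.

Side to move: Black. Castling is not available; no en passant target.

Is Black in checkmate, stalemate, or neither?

Black to move; black king on b8.
In check: no.
Legal moves for Black: Kc8, Ka8, Kc7, Kb7, Ka7.
Black has 5 legal moves and is not in check → neither.

neither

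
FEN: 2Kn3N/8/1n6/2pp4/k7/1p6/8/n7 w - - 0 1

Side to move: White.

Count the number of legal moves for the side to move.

White to move; king on c8.
In check: yes, from the black knight on b6.
Legal moves: Kxd8, Kb8, Kc7.
Count: 3.

3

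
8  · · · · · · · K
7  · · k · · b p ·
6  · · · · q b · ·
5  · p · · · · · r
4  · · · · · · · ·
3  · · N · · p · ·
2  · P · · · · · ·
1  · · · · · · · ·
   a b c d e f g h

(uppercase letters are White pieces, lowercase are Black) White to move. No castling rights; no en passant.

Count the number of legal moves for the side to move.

0

White to move; king on h8.
In check: yes, from the black rook on h5.
Legal moves: none.
Count: 0.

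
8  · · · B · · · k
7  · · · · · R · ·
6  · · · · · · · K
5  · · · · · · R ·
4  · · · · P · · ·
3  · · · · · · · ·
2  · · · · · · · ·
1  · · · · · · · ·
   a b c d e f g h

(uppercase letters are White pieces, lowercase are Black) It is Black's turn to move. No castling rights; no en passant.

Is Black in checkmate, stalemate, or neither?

stalemate

Black to move; black king on h8.
In check: no.
King squares — g7: attacked by Rg5; h7: attacked by Kh6; g8: attacked by Rg5.
Legal moves for Black: none.
Not in check and no legal moves → stalemate.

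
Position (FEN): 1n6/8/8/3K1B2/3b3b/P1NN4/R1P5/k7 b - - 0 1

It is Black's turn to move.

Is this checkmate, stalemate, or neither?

checkmate

Black to move; black king on a1.
In check: yes, from the white rook on a2.
King squares — b1: attacked by Nc3; a2: attacked by Nc3; b2: attacked by Ra2.
Legal moves for Black: none.
In check with no legal moves → checkmate.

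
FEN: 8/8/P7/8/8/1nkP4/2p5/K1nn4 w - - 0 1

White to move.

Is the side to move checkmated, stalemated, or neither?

checkmate

White to move; white king on a1.
In check: yes, from the black knight on b3.
King squares — b1: attacked by Pc2; a2: attacked by Nc1; b2: attacked by Nd1.
Legal moves for White: none.
In check with no legal moves → checkmate.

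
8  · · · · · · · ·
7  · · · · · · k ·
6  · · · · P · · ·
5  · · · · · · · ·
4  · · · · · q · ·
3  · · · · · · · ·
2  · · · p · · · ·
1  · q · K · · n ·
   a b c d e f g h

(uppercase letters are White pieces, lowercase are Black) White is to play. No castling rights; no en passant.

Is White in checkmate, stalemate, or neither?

White to move; white king on d1.
In check: yes, from the black queen on b1.
King squares — c1: attacked by Qb1; e1: attacked by Qb1; c2: attacked by Qb1; d2: attacked by Qf4; e2: attacked by Ng1.
Legal moves for White: none.
In check with no legal moves → checkmate.

checkmate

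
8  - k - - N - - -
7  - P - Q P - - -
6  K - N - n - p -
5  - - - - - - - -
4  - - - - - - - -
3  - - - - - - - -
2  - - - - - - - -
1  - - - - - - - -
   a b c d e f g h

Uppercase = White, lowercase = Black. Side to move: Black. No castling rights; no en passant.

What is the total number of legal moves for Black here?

Black to move; king on b8.
In check: yes, from the white knight on c6.
Legal moves: none.
Count: 0.

0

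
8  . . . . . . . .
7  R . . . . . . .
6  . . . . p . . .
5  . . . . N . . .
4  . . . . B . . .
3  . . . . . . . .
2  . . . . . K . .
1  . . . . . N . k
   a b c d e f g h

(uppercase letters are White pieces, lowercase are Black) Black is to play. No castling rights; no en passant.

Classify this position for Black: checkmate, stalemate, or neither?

Black to move; black king on h1.
In check: yes, from the white bishop on e4.
King squares — g1: attacked by Kf2; g2: attacked by Kf2; h2: attacked by Nf1.
Legal moves for Black: none.
In check with no legal moves → checkmate.

checkmate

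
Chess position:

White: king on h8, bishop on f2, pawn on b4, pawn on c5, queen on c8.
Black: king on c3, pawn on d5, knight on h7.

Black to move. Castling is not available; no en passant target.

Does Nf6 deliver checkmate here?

After Nf6: white king on h8; in check: no.
White is not in check, so this cannot be checkmate.

no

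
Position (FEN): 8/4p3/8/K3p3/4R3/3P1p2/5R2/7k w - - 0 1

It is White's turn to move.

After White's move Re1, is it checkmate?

After Re1: black king on h1; in check: yes, from the white rook on e1.
King squares — g1: attacked by Re1; g2: attacked by Rf2; h2: attacked by Rf2.
Black has no legal moves → checkmate.

yes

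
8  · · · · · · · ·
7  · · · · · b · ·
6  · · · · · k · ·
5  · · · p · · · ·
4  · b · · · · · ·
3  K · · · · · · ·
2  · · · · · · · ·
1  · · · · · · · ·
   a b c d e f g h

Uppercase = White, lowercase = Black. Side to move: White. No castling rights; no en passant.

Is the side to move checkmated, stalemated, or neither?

White to move; white king on a3.
In check: yes, from the black bishop on b4.
Legal moves for White: Kxb4, Ka4, Kb3, Kb2, Ka2.
White is in check but has 5 legal moves → neither.

neither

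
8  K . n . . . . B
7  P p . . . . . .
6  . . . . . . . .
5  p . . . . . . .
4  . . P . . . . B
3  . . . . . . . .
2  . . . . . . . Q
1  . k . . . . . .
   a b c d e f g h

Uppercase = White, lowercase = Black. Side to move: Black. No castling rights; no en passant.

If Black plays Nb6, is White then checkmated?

After Nb6: white king on a8; in check: yes, from the black knight on b6.
White has 2 legal replies: Kb8, Kxb7.
In check but a legal move exists → not checkmate.

no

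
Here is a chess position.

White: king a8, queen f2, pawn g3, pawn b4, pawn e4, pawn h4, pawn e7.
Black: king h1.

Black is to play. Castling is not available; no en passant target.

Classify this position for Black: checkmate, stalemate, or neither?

stalemate

Black to move; black king on h1.
In check: no.
King squares — g1: attacked by Qf2; g2: attacked by Qf2; h2: attacked by Qf2.
Legal moves for Black: none.
Not in check and no legal moves → stalemate.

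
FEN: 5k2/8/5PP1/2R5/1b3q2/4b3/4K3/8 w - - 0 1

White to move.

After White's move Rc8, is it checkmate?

After Rc8: black king on f8; in check: yes, from the white rook on c8.
King squares — e7: attacked by Pf6; f7: attacked by Pg6; g7: attacked by Pf6; e8: attacked by Rc8; g8: attacked by Rc8.
Black has no legal moves → checkmate.

yes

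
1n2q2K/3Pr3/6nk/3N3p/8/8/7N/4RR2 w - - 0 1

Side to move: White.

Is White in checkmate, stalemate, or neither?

checkmate

White to move; white king on h8.
In check: yes, from the black knight on g6 and the black queen on e8.
King squares — g7: attacked by Kh6; h7: attacked by Kh6; g8: attacked by Qe8.
Legal moves for White: none.
In check with no legal moves → checkmate.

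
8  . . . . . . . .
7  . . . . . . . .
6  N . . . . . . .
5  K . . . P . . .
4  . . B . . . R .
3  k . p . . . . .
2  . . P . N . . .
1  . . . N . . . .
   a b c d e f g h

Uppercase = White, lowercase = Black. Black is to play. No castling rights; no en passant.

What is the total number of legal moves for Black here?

0

Black to move; king on a3.
In check: no.
Legal moves: none.
Count: 0.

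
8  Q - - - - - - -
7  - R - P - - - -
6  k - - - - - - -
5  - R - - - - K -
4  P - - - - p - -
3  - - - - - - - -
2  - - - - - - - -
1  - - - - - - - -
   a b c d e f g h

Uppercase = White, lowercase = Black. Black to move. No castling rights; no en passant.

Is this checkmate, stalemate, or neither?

checkmate

Black to move; black king on a6.
In check: yes, from the white queen on a8.
King squares — a5: attacked by Rb5; b5: attacked by Pa4; b6: attacked by Rb5; a7: attacked by Rb7; b7: attacked by Rb5.
Legal moves for Black: none.
In check with no legal moves → checkmate.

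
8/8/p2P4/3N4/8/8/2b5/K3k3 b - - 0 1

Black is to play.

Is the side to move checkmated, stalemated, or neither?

Black to move; black king on e1.
In check: no.
Legal moves for Black: Bh7, Bg6, Bf5, Be4, Ba4, Bd3, Bb3, Bd1, Bb1, Kf2, Ke2, Kd2, Kf1, Kd1, a5.
Black has 15 legal moves and is not in check → neither.

neither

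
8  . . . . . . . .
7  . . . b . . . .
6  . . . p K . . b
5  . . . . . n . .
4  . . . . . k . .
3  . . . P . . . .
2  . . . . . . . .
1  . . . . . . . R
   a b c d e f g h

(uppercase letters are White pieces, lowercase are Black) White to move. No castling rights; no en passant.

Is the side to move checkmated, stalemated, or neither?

neither

White to move; white king on e6.
In check: yes, from the black bishop on d7.
King squares — d5: available; e5: attacked by Kf4; f5: attacked by Kf4; d6: attacked by Nf5; f6: available; d7: available; e7: attacked by Nf5; f7: available.
Legal moves for White: Kf7, Kxd7, Kf6, Kd5.
White is in check but has 4 legal moves → neither.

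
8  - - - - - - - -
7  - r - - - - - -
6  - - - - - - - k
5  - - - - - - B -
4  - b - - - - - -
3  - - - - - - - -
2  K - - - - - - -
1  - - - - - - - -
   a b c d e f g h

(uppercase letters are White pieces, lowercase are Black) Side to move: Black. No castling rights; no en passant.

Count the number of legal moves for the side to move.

Black to move; king on h6.
In check: yes, from the white bishop on g5.
Legal moves: Kh7, Kg7, Kg6, Kh5, Kxg5.
Count: 5.

5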